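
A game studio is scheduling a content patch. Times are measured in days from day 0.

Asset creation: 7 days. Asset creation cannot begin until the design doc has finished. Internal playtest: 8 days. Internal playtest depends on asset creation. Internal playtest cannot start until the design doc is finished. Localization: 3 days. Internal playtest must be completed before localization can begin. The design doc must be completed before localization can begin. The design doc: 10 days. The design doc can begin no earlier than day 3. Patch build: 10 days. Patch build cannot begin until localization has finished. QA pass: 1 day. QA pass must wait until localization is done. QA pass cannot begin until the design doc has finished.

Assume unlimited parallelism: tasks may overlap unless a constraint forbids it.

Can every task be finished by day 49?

Yes

The design doc waits on its own release at day 3, so it starts at day 3 and finishes at 3 + 10 = day 13.
Asset creation waits on the design doc (finishes day 13), so it starts at day 13 and finishes at 13 + 7 = day 20.
Internal playtest has to wait for asset creation (finishes day 20); the design doc (finishes day 13). The latest of these is day 20, so internal playtest runs day 20 to 20 + 8 = day 28.
Localization has to wait for internal playtest (finishes day 28); the design doc (finishes day 13). The latest of these is day 28, so localization runs day 28 to 28 + 3 = day 31.
Patch build waits on localization (finishes day 31), so it starts at day 31 and finishes at 31 + 10 = day 41.
QA pass cannot start until localization (finishes day 31); the design doc (finishes day 13). The controlling bound is day 31, so QA pass finishes at 31 + 1 = day 32.
Every task is finished by day 41, which is no later than the deadline of 49, so the schedule is feasible.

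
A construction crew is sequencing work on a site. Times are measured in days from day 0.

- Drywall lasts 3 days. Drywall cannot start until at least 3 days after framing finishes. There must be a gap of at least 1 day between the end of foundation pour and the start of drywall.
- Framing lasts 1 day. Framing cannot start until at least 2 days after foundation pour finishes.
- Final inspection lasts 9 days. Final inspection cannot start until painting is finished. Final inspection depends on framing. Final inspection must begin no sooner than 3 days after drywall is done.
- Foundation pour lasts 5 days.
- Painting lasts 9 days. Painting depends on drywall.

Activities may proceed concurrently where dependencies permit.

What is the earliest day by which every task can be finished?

32

Foundation pour has no prerequisites, so it starts at day 0 and finishes at day 5.
After foundation pour (finishes day 5, plus 2-day gap → day 7), framing can start at day 7 and finishes at day 8.
Drywall has to wait for framing (finishes day 8, plus 3-day gap → day 11); foundation pour (finishes day 5, plus 1-day gap → day 6). The latest of these is day 11, so drywall runs day 11 to 11 + 3 = day 14.
Painting cannot begin until drywall (finishes day 14). It runs from day 14 to 14 + 9 = day 23.
Final inspection needs all of painting (finishes day 23); framing (finishes day 8); drywall (finishes day 14, plus 3-day gap → day 17). That puts its earliest start at day 23; it finishes at 23 + 9 = day 32.
All tasks are finished once the last one completes. Finish times: Foundation pour at 5, Framing at 8, Drywall at 14, Painting at 23, Final inspection at 32. The latest is day 32.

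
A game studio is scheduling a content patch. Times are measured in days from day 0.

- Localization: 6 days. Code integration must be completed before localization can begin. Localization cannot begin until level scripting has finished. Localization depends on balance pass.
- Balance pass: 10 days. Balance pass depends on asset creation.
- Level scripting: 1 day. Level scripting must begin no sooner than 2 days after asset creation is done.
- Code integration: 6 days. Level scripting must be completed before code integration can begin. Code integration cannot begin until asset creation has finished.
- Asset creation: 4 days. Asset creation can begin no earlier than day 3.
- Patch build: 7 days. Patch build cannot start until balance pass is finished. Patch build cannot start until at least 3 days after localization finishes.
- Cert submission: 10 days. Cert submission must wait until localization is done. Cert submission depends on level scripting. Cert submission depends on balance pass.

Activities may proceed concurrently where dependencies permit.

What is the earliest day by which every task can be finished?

After its own release at day 3, asset creation can start at day 3 and finishes at day 7.
Balance pass waits on asset creation (finishes day 7), so it starts at day 7 and finishes at 7 + 10 = day 17.
Level scripting cannot begin until asset creation (finishes day 7, plus 2-day gap → day 9). It runs from day 9 to 9 + 1 = day 10.
Code integration needs all of level scripting (finishes day 10); asset creation (finishes day 7). That puts its earliest start at day 10; it finishes at 10 + 6 = day 16.
Localization needs all of code integration (finishes day 16); level scripting (finishes day 10); balance pass (finishes day 17). That puts its earliest start at day 17; it finishes at 17 + 6 = day 23.
Patch build cannot start until balance pass (finishes day 17); localization (finishes day 23, plus 3-day gap → day 26). The controlling bound is day 26, so patch build finishes at 26 + 7 = day 33.
Cert submission needs all of localization (finishes day 23); level scripting (finishes day 10); balance pass (finishes day 17). That puts its earliest start at day 23; it finishes at 23 + 10 = day 33.
All tasks are finished once the last one completes. Finish times: Asset creation at 7, Level scripting at 10, Code integration at 16, Balance pass at 17, Localization at 23, Cert submission at 33, Patch build at 33. The latest is day 33.

33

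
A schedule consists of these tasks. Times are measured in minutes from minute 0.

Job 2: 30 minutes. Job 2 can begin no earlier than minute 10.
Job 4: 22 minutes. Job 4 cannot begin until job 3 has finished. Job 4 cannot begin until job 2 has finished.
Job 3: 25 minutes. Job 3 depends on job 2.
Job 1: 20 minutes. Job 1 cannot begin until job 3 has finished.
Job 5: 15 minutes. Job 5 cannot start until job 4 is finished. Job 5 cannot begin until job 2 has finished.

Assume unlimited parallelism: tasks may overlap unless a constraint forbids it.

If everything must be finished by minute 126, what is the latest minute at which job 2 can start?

34

Nothing follows job 1; the deadline of minute 126 is its only limit. It must start by 126 − 20 = minute 106.
To finish by minute 126, job 5 (duration 15) must start no later than minute 111.
Job 4 feeds into job 5 (must start by minute 111); so job 4 must finish by minute 111 and therefore start by minute 89.
Job 3 feeds job 1 (must start by minute 106); job 4 (must start by minute 89). Taking the minimum, job 3 must finish by minute 89 and start by 89 − 25 = minute 64.
For job 2: job 3 (must start by minute 64); job 4 (must start by minute 89); job 5 (must start by minute 111). The most restrictive is minute 64; with a 30-minute duration, job 2 must start by minute 34.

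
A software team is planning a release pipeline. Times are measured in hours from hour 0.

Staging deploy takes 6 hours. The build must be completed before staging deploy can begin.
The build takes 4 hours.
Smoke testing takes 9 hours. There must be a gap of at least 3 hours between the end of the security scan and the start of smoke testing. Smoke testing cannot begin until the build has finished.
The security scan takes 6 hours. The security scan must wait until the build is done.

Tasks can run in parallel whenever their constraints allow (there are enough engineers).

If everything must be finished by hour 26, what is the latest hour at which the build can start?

4

To finish by hour 26, smoke testing (duration 9) must start no later than hour 17.
The security scan feeds into smoke testing (must start by hour 17, minus 3-hour gap → hour 14); so the security scan must finish by hour 14 and therefore start by hour 8.
Staging deploy must finish by hour 26; it takes 6 hours, so it must start by 26 − 6 = hour 20.
For the build: the security scan (must start by hour 8); staging deploy (must start by hour 20); smoke testing (must start by hour 17). The most restrictive is hour 8; with a 4-hour duration, the build must start by hour 4.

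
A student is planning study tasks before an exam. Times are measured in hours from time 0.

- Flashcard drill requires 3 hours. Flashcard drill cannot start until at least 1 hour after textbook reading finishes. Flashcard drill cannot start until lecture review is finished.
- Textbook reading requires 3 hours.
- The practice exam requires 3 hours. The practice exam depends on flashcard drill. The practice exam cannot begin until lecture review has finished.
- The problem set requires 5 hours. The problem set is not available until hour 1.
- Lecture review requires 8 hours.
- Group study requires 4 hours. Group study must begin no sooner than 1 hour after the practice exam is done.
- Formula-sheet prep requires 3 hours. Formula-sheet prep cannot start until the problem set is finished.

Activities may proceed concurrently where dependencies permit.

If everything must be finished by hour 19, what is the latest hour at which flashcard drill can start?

8

To finish by hour 19, group study (duration 4) must start no later than hour 15.
The practice exam has to be done before group study (must start by hour 15, minus 1-hour gap → hour 14). That means finishing by hour 14, i.e. starting by 14 − 3 = hour 11.
Flashcard drill has to be done before the practice exam (must start by hour 11). That means finishing by hour 11, i.e. starting by 11 − 3 = hour 8.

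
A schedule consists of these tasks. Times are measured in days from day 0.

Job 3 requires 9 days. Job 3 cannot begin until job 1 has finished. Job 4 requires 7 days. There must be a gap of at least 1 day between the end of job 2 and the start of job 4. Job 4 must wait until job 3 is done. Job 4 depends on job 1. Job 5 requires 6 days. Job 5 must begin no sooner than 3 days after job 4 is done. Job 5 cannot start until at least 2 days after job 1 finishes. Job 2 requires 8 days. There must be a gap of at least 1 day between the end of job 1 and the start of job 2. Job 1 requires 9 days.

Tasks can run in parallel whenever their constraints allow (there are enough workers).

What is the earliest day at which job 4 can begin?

Nothing blocks job 1, so it runs from day 0 to day 9.
Job 3 cannot begin until job 1 (finishes day 9). It runs from day 9 to 9 + 9 = day 18.
Job 2 cannot begin until job 1 (finishes day 9, plus 1-day gap → day 10). It runs from day 10 to 10 + 8 = day 18.
Job 4 waits on job 2 (finishes day 18, plus 1-day gap → day 19); job 3 (finishes day 18); job 1 (finishes day 9). The latest of these is day 19, which is the earliest job 4 can start.

19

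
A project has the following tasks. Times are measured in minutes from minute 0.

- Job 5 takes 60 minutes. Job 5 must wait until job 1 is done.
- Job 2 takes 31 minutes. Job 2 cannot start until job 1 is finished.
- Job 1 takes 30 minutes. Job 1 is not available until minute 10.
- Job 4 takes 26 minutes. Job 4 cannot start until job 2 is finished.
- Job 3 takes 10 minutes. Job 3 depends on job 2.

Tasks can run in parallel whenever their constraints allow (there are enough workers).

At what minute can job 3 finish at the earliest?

81

Job 1 cannot begin until its own release at minute 10. It runs from minute 10 to 10 + 30 = minute 40.
Job 2 cannot begin until job 1 (finishes minute 40). It runs from minute 40 to 40 + 31 = minute 71.
Job 3 cannot begin until job 2 (finishes minute 71). It runs from minute 71 to 71 + 10 = minute 81.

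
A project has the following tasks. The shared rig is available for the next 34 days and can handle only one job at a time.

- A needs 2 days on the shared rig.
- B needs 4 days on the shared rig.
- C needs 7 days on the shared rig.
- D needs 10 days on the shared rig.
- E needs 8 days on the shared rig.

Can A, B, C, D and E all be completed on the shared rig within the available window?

Running back to back, the jobs need 2 + 4 + 7 + 10 + 8 = 31 days on the shared rig.
Since 31 ≤ 34, they fit within the window.

Yes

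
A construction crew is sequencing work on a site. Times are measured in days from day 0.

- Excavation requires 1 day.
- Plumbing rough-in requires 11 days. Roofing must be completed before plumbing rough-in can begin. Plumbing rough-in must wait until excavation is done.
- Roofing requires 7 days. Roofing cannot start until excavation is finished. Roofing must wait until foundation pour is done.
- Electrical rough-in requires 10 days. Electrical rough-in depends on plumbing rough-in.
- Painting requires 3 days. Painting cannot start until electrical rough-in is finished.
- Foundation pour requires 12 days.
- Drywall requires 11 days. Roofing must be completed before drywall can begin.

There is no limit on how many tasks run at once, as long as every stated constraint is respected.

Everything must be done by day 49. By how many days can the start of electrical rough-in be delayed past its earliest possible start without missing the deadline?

6

Foundation pour can start immediately at day 0; it finishes at day 12.
Nothing blocks excavation, so it runs from day 0 to day 1.
Roofing has to wait for excavation (finishes day 1); foundation pour (finishes day 12). The latest of these is day 12, so roofing runs day 12 to 12 + 7 = day 19.
For plumbing rough-in: roofing (finishes day 19); excavation (finishes day 1). Taking the maximum gives a start of day 19, and it finishes at 19 + 11 = day 30.
Electrical rough-in waits on plumbing rough-in (finishes day 30), so it starts at day 30 and finishes at 30 + 10 = day 40.

Working backward from the deadline:
Painting has no dependents, so it just needs to finish by day 49. Starting by 49 − 3 = day 46 achieves that.
Since painting (must start by day 46) depends on it, electrical rough-in must finish by day 46. Backing off its 10-day duration gives a latest start of day 36.
So electrical rough-in can start as early as day 30 and as late as day 36, giving 36 − 30 = 6 days of slack.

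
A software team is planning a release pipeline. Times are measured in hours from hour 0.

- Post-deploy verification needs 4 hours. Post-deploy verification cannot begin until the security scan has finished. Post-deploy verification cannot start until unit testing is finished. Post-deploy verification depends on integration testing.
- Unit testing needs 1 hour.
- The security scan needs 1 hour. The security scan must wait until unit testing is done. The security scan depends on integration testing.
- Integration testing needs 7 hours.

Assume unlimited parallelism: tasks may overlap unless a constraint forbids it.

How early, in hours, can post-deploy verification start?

Nothing blocks integration testing, so it runs from hour 0 to hour 7.
Nothing blocks unit testing, so it runs from hour 0 to hour 1.
The security scan cannot start until unit testing (finishes hour 1); integration testing (finishes hour 7). The controlling bound is hour 7, so the security scan finishes at 7 + 1 = hour 8.
Post-deploy verification waits on the security scan (finishes hour 8); unit testing (finishes hour 1); integration testing (finishes hour 7). The latest of these is hour 8, which is the earliest post-deploy verification can start.

8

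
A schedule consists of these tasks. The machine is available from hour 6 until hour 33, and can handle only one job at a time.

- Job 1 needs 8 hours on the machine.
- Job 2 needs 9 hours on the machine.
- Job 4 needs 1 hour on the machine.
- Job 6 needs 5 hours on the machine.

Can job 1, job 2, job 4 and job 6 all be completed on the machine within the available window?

The machine window is 33 − 6 = 27 hours.
Running back to back, the jobs need 8 + 9 + 1 + 5 = 23 hours on the machine.
Since 23 ≤ 27, they fit within the window.

Yes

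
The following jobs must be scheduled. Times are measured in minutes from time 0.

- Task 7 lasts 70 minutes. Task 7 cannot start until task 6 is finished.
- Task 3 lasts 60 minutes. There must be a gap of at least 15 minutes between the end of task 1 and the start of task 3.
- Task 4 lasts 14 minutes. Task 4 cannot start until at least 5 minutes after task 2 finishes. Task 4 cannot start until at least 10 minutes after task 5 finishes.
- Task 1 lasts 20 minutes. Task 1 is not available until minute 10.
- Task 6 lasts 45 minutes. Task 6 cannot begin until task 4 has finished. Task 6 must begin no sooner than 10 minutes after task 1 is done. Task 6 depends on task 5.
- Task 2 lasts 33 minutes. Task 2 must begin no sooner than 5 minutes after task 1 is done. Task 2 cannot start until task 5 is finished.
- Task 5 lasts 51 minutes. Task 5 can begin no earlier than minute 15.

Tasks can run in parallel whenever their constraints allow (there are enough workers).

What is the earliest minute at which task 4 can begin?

104

After its own release at minute 15, task 5 can start at minute 15 and finishes at minute 66.
Task 1 cannot begin until its own release at minute 10. It runs from minute 10 to 10 + 20 = minute 30.
Task 2 has to wait for task 1 (finishes minute 30, plus 5-minute gap → minute 35); task 5 (finishes minute 66). The latest of these is minute 66, so task 2 runs minute 66 to 66 + 33 = minute 99.
Task 4 waits on task 2 (finishes minute 99, plus 5-minute gap → minute 104); task 5 (finishes minute 66, plus 10-minute gap → minute 76). The latest of these is minute 104, which is the earliest task 4 can start.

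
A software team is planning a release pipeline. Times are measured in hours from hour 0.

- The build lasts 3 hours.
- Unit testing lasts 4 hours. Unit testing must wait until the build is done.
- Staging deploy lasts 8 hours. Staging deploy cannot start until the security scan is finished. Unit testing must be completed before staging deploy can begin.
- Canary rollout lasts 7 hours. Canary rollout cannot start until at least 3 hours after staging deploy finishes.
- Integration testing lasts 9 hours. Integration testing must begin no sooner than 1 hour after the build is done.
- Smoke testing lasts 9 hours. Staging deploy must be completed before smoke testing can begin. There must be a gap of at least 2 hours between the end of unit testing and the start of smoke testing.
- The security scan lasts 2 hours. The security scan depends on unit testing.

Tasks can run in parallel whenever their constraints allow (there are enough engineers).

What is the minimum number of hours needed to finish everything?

Nothing blocks the build, so it runs from hour 0 to hour 3.
Integration testing cannot begin until the build (finishes hour 3, plus 1-hour gap → hour 4). It runs from hour 4 to 4 + 9 = hour 13.
After the build (finishes hour 3), unit testing can start at hour 3 and finishes at hour 7.
The security scan cannot begin until unit testing (finishes hour 7). It runs from hour 7 to 7 + 2 = hour 9.
Staging deploy needs all of the security scan (finishes hour 9); unit testing (finishes hour 7). That puts its earliest start at hour 9; it finishes at 9 + 8 = hour 17.
After staging deploy (finishes hour 17, plus 3-hour gap → hour 20), canary rollout can start at hour 20 and finishes at hour 27.
Smoke testing cannot start until staging deploy (finishes hour 17); unit testing (finishes hour 7, plus 2-hour gap → hour 9). The controlling bound is hour 17, so smoke testing finishes at 17 + 9 = hour 26.
All tasks are finished once the last one completes. Finish times: The build at 3, Unit testing at 7, Integration testing at 13, The security scan at 9, Staging deploy at 17, Smoke testing at 26, Canary rollout at 27. The latest is hour 27.

27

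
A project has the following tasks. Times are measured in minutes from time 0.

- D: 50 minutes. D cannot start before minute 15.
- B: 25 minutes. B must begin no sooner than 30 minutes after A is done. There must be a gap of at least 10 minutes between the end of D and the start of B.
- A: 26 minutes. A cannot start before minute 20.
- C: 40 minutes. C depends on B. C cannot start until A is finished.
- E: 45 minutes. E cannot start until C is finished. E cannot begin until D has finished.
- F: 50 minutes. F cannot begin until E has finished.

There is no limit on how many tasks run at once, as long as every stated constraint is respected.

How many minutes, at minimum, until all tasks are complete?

236

D waits on its own release at minute 15, so it starts at minute 15 and finishes at 15 + 50 = minute 65.
A cannot begin until its own release at minute 20. It runs from minute 20 to 20 + 26 = minute 46.
B cannot start until A (finishes minute 46, plus 30-minute gap → minute 76); D (finishes minute 65, plus 10-minute gap → minute 75). The controlling bound is minute 76, so B finishes at 76 + 25 = minute 101.
C needs all of B (finishes minute 101); A (finishes minute 46). That puts its earliest start at minute 101; it finishes at 101 + 40 = minute 141.
E cannot start until C (finishes minute 141); D (finishes minute 65). The controlling bound is minute 141, so E finishes at 141 + 45 = minute 186.
After E (finishes minute 186), F can start at minute 186 and finishes at minute 236.
All tasks are finished once the last one completes. Finish times: A at 46, B at 101, C at 141, D at 65, E at 186, F at 236. The latest is minute 236.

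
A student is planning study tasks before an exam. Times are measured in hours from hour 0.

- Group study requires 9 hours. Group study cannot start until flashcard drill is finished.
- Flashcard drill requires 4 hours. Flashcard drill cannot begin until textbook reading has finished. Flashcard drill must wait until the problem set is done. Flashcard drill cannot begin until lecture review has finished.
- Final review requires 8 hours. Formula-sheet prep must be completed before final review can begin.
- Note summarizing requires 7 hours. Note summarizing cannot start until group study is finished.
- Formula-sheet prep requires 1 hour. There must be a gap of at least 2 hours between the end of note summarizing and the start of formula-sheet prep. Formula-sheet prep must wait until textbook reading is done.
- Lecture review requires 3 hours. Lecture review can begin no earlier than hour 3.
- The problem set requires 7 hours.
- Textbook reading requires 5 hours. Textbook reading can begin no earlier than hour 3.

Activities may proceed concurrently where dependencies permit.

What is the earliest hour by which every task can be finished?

The problem set has no prerequisites, so it starts at hour 0 and finishes at hour 7.
Lecture review cannot begin until its own release at hour 3. It runs from hour 3 to 3 + 3 = hour 6.
Textbook reading cannot begin until its own release at hour 3. It runs from hour 3 to 3 + 5 = hour 8.
Flashcard drill has to wait for textbook reading (finishes hour 8); the problem set (finishes hour 7); lecture review (finishes hour 6). The latest of these is hour 8, so flashcard drill runs hour 8 to 8 + 4 = hour 12.
Group study waits on flashcard drill (finishes hour 12), so it starts at hour 12 and finishes at 12 + 9 = hour 21.
After group study (finishes hour 21), note summarizing can start at hour 21 and finishes at hour 28.
Formula-sheet prep cannot start until note summarizing (finishes hour 28, plus 2-hour gap → hour 30); textbook reading (finishes hour 8). The controlling bound is hour 30, so formula-sheet prep finishes at 30 + 1 = hour 31.
After formula-sheet prep (finishes hour 31), final review can start at hour 31 and finishes at hour 39.
All tasks are finished once the last one completes. Finish times: Textbook reading at 8, Lecture review at 6, The problem set at 7, Flashcard drill at 12, Group study at 21, Note summarizing at 28, Formula-sheet prep at 31, Final review at 39. The latest is hour 39.

39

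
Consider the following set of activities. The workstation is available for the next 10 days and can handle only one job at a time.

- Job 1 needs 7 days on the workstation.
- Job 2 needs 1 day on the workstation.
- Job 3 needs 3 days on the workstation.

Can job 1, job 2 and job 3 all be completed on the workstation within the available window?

Running back to back, the jobs need 7 + 1 + 3 = 11 days on the workstation.
Since 11 > 10, they cannot all fit.

No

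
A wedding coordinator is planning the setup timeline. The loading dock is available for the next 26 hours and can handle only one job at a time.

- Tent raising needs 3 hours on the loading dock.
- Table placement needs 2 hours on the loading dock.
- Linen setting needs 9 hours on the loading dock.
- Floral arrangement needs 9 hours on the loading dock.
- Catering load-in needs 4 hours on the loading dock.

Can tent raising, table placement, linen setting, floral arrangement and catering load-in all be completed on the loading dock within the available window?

No

Running back to back, the jobs need 3 + 2 + 9 + 9 + 4 = 27 hours on the loading dock.
Since 27 > 26, they cannot all fit.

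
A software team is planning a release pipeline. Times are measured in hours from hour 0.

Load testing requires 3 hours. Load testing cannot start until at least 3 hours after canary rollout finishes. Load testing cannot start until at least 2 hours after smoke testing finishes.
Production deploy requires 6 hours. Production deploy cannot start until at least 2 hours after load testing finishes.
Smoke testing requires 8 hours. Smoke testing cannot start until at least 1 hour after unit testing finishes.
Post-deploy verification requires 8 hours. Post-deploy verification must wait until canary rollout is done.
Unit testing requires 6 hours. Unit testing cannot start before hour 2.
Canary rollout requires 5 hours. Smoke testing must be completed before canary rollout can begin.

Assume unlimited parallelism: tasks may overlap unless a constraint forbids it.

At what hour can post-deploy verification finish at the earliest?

Unit testing waits on its own release at hour 2, so it starts at hour 2 and finishes at 2 + 6 = hour 8.
After unit testing (finishes hour 8, plus 1-hour gap → hour 9), smoke testing can start at hour 9 and finishes at hour 17.
Canary rollout waits on smoke testing (finishes hour 17), so it starts at hour 17 and finishes at 17 + 5 = hour 22.
After canary rollout (finishes hour 22), post-deploy verification can start at hour 22 and finishes at hour 30.

30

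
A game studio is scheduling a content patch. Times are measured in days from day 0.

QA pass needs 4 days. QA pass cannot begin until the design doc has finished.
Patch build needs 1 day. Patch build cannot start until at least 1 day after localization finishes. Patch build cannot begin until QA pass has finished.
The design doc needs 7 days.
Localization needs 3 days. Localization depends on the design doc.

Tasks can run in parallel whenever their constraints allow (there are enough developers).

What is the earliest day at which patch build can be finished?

12

The design doc can start immediately at day 0; it finishes at day 7.
After the design doc (finishes day 7), QA pass can start at day 7 and finishes at day 11.
Localization waits on the design doc (finishes day 7), so it starts at day 7 and finishes at 7 + 3 = day 10.
Patch build cannot start until localization (finishes day 10, plus 1-day gap → day 11); QA pass (finishes day 11). The controlling bound is day 11, so patch build finishes at 11 + 1 = day 12.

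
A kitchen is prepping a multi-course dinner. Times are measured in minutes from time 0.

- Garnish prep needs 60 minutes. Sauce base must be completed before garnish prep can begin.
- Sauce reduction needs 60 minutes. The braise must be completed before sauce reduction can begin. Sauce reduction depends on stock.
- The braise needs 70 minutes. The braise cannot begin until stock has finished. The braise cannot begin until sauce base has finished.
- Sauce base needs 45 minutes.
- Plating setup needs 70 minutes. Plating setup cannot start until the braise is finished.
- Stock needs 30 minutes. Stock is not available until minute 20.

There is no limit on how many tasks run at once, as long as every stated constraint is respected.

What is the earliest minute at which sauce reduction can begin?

Sauce base can start immediately at minute 0; it finishes at minute 45.
Stock waits on its own release at minute 20, so it starts at minute 20 and finishes at 20 + 30 = minute 50.
The braise needs all of stock (finishes minute 50); sauce base (finishes minute 45). That puts its earliest start at minute 50; it finishes at 50 + 70 = minute 120.
Sauce reduction waits on the braise (finishes minute 120); stock (finishes minute 50). The latest of these is minute 120, which is the earliest sauce reduction can start.

120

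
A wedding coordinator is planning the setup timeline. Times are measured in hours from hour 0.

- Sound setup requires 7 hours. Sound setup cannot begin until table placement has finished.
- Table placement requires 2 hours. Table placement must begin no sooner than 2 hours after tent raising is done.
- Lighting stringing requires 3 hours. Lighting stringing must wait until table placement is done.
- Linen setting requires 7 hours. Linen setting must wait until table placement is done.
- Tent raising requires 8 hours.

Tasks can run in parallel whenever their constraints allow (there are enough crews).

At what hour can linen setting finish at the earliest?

Nothing blocks tent raising, so it runs from hour 0 to hour 8.
Table placement cannot begin until tent raising (finishes hour 8, plus 2-hour gap → hour 10). It runs from hour 10 to 10 + 2 = hour 12.
Linen setting waits on table placement (finishes hour 12), so it starts at hour 12 and finishes at 12 + 7 = hour 19.

19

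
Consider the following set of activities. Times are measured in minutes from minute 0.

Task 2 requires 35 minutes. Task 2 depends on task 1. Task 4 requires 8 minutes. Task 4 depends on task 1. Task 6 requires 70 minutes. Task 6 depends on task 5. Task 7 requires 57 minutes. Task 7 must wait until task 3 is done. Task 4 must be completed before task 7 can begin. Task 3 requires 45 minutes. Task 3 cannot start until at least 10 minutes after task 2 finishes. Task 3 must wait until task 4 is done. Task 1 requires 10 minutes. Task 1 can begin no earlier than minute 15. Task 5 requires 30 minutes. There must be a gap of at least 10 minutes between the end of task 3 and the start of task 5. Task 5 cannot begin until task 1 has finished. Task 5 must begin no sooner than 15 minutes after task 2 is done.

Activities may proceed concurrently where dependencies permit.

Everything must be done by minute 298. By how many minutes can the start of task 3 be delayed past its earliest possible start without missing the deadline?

Task 1 waits on its own release at minute 15, so it starts at minute 15 and finishes at 15 + 10 = minute 25.
Task 4 cannot begin until task 1 (finishes minute 25). It runs from minute 25 to 25 + 8 = minute 33.
Task 2 cannot begin until task 1 (finishes minute 25). It runs from minute 25 to 25 + 35 = minute 60.
For task 3: task 2 (finishes minute 60, plus 10-minute gap → minute 70); task 4 (finishes minute 33). Taking the maximum gives a start of minute 70, and it finishes at 70 + 45 = minute 115.

Working backward from the deadline:
Nothing follows task 6; the deadline of minute 298 is its only limit. It must start by 298 − 70 = minute 228.
Since task 6 (must start by minute 228) depends on it, task 5 must finish by minute 228. Backing off its 30-minute duration gives a latest start of minute 198.
To finish by minute 298, task 7 (duration 57) must start no later than minute 241.
Task 3 feeds task 5 (must start by minute 198, minus 10-minute gap → minute 188); task 7 (must start by minute 241). Taking the minimum, task 3 must finish by minute 188 and start by 188 − 45 = minute 143.
So task 3 can start as early as minute 70 and as late as minute 143, giving 143 − 70 = 73 minutes of slack.

73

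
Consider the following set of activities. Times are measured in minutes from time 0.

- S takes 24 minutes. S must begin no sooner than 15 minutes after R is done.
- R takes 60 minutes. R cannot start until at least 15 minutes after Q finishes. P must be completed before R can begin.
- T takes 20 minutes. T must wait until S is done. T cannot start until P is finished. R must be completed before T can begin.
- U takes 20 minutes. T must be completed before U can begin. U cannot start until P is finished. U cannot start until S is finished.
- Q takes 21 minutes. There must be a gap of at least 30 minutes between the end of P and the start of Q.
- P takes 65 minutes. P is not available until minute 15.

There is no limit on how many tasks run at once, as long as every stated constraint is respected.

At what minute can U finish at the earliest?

P cannot begin until its own release at minute 15. It runs from minute 15 to 15 + 65 = minute 80.
Q cannot begin until P (finishes minute 80, plus 30-minute gap → minute 110). It runs from minute 110 to 110 + 21 = minute 131.
R cannot start until Q (finishes minute 131, plus 15-minute gap → minute 146); P (finishes minute 80). The controlling bound is minute 146, so R finishes at 146 + 60 = minute 206.
S waits on R (finishes minute 206, plus 15-minute gap → minute 221), so it starts at minute 221 and finishes at 221 + 24 = minute 245.
T needs all of S (finishes minute 245); P (finishes minute 80); R (finishes minute 206). That puts its earliest start at minute 245; it finishes at 245 + 20 = minute 265.
U needs all of T (finishes minute 265); P (finishes minute 80); S (finishes minute 245). That puts its earliest start at minute 265; it finishes at 265 + 20 = minute 285.

285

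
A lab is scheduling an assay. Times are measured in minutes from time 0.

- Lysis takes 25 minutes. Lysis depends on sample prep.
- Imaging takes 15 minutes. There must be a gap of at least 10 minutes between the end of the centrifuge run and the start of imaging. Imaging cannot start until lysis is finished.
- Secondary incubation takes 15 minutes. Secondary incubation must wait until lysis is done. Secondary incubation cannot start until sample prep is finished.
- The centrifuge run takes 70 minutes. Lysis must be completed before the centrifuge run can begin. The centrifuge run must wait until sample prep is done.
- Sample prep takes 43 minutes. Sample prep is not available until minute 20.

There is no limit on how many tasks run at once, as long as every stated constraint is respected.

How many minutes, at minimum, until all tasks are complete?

After its own release at minute 20, sample prep can start at minute 20 and finishes at minute 63.
After sample prep (finishes minute 63), lysis can start at minute 63 and finishes at minute 88.
Secondary incubation cannot start until lysis (finishes minute 88); sample prep (finishes minute 63). The controlling bound is minute 88, so secondary incubation finishes at 88 + 15 = minute 103.
The centrifuge run has to wait for lysis (finishes minute 88); sample prep (finishes minute 63). The latest of these is minute 88, so the centrifuge run runs minute 88 to 88 + 70 = minute 158.
Imaging has to wait for the centrifuge run (finishes minute 158, plus 10-minute gap → minute 168); lysis (finishes minute 88). The latest of these is minute 168, so imaging runs minute 168 to 168 + 15 = minute 183.
All tasks are finished once the last one completes. Finish times: Sample prep at 63, Lysis at 88, The centrifuge run at 158, Secondary incubation at 103, Imaging at 183. The latest is minute 183.

183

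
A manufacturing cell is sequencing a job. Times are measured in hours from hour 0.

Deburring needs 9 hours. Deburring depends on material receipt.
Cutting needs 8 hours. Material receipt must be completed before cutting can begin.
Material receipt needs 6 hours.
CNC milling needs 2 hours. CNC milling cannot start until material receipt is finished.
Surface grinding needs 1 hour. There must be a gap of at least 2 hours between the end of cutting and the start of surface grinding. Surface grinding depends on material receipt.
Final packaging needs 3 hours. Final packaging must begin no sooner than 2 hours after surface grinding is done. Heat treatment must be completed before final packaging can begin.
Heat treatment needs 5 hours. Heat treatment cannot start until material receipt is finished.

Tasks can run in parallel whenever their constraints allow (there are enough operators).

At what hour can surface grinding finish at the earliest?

Material receipt has no prerequisites, so it starts at hour 0 and finishes at hour 6.
After material receipt (finishes hour 6), cutting can start at hour 6 and finishes at hour 14.
Surface grinding has to wait for cutting (finishes hour 14, plus 2-hour gap → hour 16); material receipt (finishes hour 6). The latest of these is hour 16, so surface grinding runs hour 16 to 16 + 1 = hour 17.

17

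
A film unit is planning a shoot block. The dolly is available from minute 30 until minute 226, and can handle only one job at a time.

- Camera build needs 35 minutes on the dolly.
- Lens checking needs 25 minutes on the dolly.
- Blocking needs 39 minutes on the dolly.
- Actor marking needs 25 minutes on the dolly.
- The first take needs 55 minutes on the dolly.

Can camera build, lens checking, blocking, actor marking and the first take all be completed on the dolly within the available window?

The dolly window is 226 − 30 = 196 minutes.
Running back to back, the jobs need 35 + 25 + 39 + 25 + 55 = 179 minutes on the dolly.
Since 179 ≤ 196, they fit within the window.

Yes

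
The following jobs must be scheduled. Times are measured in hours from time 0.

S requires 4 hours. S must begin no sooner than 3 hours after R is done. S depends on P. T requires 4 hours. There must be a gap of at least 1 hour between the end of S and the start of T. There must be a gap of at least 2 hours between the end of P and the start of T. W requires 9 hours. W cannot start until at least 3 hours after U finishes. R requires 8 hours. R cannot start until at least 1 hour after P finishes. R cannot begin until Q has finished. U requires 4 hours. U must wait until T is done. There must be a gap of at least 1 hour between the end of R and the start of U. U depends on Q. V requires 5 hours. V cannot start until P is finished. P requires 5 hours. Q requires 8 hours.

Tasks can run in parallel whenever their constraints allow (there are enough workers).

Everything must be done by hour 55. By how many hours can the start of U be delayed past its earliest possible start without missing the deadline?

11

Q can start immediately at hour 0; it finishes at hour 8.
P has no prerequisites, so it starts at hour 0 and finishes at hour 5.
R cannot start until P (finishes hour 5, plus 1-hour gap → hour 6); Q (finishes hour 8). The controlling bound is hour 8, so R finishes at 8 + 8 = hour 16.
S needs all of R (finishes hour 16, plus 3-hour gap → hour 19); P (finishes hour 5). That puts its earliest start at hour 19; it finishes at 19 + 4 = hour 23.
T has to wait for S (finishes hour 23, plus 1-hour gap → hour 24); P (finishes hour 5, plus 2-hour gap → hour 7). The latest of these is hour 24, so T runs hour 24 to 24 + 4 = hour 28.
U cannot start until T (finishes hour 28); R (finishes hour 16, plus 1-hour gap → hour 17); Q (finishes hour 8). The controlling bound is hour 28, so U finishes at 28 + 4 = hour 32.

Working backward from the deadline:
W has no dependents, so it just needs to finish by hour 55. Starting by 55 − 9 = hour 46 achieves that.
U must finish before W (must start by hour 46, minus 3-hour gap → hour 43). With a 4-hour duration, U must start by 43 − 4 = hour 39.
So U can start as early as hour 28 and as late as hour 39, giving 39 − 28 = 11 hours of slack.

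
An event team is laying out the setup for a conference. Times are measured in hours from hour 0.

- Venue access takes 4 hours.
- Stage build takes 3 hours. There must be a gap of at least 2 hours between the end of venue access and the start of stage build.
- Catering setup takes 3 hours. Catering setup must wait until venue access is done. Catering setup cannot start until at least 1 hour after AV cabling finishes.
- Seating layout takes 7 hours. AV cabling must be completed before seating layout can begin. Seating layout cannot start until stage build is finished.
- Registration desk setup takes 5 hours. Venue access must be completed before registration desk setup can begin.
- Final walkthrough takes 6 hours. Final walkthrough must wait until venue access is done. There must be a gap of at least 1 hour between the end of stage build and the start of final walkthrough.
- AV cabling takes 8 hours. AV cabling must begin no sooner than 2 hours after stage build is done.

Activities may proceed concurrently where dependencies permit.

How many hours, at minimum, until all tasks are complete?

26

Venue access can start immediately at hour 0; it finishes at hour 4.
After venue access (finishes hour 4), registration desk setup can start at hour 4 and finishes at hour 9.
Stage build cannot begin until venue access (finishes hour 4, plus 2-hour gap → hour 6). It runs from hour 6 to 6 + 3 = hour 9.
Final walkthrough cannot start until venue access (finishes hour 4); stage build (finishes hour 9, plus 1-hour gap → hour 10). The controlling bound is hour 10, so final walkthrough finishes at 10 + 6 = hour 16.
AV cabling waits on stage build (finishes hour 9, plus 2-hour gap → hour 11), so it starts at hour 11 and finishes at 11 + 8 = hour 19.
Catering setup has to wait for venue access (finishes hour 4); AV cabling (finishes hour 19, plus 1-hour gap → hour 20). The latest of these is hour 20, so catering setup runs hour 20 to 20 + 3 = hour 23.
Seating layout needs all of AV cabling (finishes hour 19); stage build (finishes hour 9). That puts its earliest start at hour 19; it finishes at 19 + 7 = hour 26.
All tasks are finished once the last one completes. Finish times: Venue access at 4, Stage build at 9, AV cabling at 19, Seating layout at 26, Registration desk setup at 9, Catering setup at 23, Final walkthrough at 16. The latest is hour 26.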